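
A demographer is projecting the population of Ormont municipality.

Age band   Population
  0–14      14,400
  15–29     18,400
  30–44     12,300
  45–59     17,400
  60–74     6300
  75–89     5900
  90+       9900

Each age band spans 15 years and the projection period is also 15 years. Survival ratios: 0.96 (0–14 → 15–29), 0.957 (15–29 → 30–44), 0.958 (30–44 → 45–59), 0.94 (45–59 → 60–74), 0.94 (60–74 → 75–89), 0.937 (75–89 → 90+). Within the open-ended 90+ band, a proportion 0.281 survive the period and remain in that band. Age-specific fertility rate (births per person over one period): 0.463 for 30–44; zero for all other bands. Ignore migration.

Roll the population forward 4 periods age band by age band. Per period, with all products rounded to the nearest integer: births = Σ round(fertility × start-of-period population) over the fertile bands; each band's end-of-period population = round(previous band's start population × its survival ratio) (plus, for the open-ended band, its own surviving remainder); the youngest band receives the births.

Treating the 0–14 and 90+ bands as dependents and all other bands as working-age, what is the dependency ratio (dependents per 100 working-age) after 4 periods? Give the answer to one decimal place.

Call the groups 1 to 7, youngest first.
Period 1.
Births: 12300 × 0.463 = 5695
Group 2: 14400 × 0.96 = 13824
Group 3: 18400 × 0.957 = 17609
Group 4: 12300 × 0.958 = 11783
Group 5: 17400 × 0.94 = 16356
Group 6: 6300 × 0.94 = 5922
Group 7: 5900 × 0.937 + 9900 × 0.281 = 5528 + 2782 = 8310
Population now: 0–14=5695, 15–29=13824, 30–44=17609, 45–59=11783, 60–74=16356, 75–89=5922, 90+=8310
Period 2.
Births: 17609 × 0.463 = 8153
Group 2: 5695 × 0.96 = 5467
Group 3: 13824 × 0.957 = 13230
Group 4: 17609 × 0.958 = 16869
Group 5: 11783 × 0.94 = 11076
Group 6: 16356 × 0.94 = 15375
Group 7: 5922 × 0.937 + 8310 × 0.281 = 5549 + 2335 = 7884
Population now: 0–14=8153, 15–29=5467, 30–44=13230, 45–59=16869, 60–74=11076, 75–89=15375, 90+=7884
Period 3.
Births: 13230 × 0.463 = 6125
Group 2: 8153 × 0.96 = 7827
Group 3: 5467 × 0.957 = 5232
Group 4: 13230 × 0.958 = 12674
Group 5: 16869 × 0.94 = 15857
Group 6: 11076 × 0.94 = 10411
Group 7: 15375 × 0.937 + 7884 × 0.281 = 14406 + 2215 = 16621
Population now: 0–14=6125, 15–29=7827, 30–44=5232, 45–59=12674, 60–74=15857, 75–89=10411, 90+=16621
Period 4.
Births: 5232 × 0.463 = 2422
Group 2: 6125 × 0.96 = 5880
Group 3: 7827 × 0.957 = 7490
Group 4: 5232 × 0.958 = 5012
Group 5: 12674 × 0.94 = 11914
Group 6: 15857 × 0.94 = 14906
Group 7: 10411 × 0.937 + 16621 × 0.281 = 9755 + 4671 = 14426
Population now: 0–14=2422, 15–29=5880, 30–44=7490, 45–59=5012, 60–74=11914, 75–89=14906, 90+=14426
Dependents (band 0–14 + band 90+) = 2422 + 14426 = 16848; working-age = 45202; ratio = 16848/45202 × 100 = 37.3

37.3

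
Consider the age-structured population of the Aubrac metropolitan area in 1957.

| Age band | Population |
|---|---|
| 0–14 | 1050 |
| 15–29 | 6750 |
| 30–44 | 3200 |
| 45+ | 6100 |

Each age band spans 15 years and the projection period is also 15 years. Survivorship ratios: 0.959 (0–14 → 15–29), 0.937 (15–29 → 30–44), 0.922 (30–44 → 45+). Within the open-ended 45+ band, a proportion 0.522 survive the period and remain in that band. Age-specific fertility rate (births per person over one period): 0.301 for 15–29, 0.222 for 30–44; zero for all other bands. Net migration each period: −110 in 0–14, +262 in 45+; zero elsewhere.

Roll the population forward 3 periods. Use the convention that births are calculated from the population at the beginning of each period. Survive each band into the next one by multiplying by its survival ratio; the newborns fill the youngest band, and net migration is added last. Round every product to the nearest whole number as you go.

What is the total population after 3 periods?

Numbering the groups 1..4 from youngest to oldest:
[period 1]
Births: 6750 × 0.301 = 2032 ; 3200 × 0.222 = 710 → 2742
Group 2: 1050 × 0.959 = 1007
Group 3: 6750 × 0.937 = 6325
Group 4: 3200 × 0.922 + 6100 × 0.522 = 2950 + 3184 = 6134
Net migration: Group 1 − 110 → 2632; Group 4 + 262 → 6396
→ [2632, 1007, 6325, 6396]
[period 2]
Births: 1007 × 0.301 = 303 ; 6325 × 0.222 = 1404 → 1707
Group 2: 2632 × 0.959 = 2524
Group 3: 1007 × 0.937 = 944
Group 4: 6325 × 0.922 + 6396 × 0.522 = 5832 + 3339 = 9171
Net migration: Group 1 − 110 → 1597; Group 4 + 262 → 9433
→ [1597, 2524, 944, 9433]
[period 3]
Births: 2524 × 0.301 = 760 ; 944 × 0.222 = 210 → 970
Group 2: 1597 × 0.959 = 1532
Group 3: 2524 × 0.937 = 2365
Group 4: 944 × 0.922 + 9433 × 0.522 = 870 + 4924 = 5794
Net migration: Group 1 − 110 → 860; Group 4 + 262 → 6056
→ [860, 1532, 2365, 6056]
Total after period 3: 860 + 1532 + 2365 + 6056 = 10813

10813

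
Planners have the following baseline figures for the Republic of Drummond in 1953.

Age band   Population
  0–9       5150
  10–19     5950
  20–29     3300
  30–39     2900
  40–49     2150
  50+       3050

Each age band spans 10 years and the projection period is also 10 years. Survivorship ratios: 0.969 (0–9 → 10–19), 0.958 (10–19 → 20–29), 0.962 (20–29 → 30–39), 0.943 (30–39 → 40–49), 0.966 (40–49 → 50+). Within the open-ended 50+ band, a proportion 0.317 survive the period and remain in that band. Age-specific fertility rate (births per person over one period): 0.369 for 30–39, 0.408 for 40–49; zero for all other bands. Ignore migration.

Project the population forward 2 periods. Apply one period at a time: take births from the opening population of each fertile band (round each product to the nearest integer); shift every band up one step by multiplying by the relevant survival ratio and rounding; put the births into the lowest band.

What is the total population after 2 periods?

21039

Period 1.
Births: 2900 × 0.369 = 1070  |  2150 × 0.408 = 877 → 1947
10–19: 5150 × 0.969 = 4990
20–29: 5950 × 0.958 = 5700
30–39: 3300 × 0.962 = 3175
40–49: 2900 × 0.943 = 2735
50+: 2150 × 0.966 + 3050 × 0.317 = 2077 + 967 = 3044
Population now: 0–9=1947, 10–19=4990, 20–29=5700, 30–39=3175, 40–49=2735, 50+=3044
Period 2.
Births: 3175 × 0.369 = 1172  |  2735 × 0.408 = 1116 → 2288
10–19: 1947 × 0.969 = 1887
20–29: 4990 × 0.958 = 4780
30–39: 5700 × 0.962 = 5483
40–49: 3175 × 0.943 = 2994
50+: 2735 × 0.966 + 3044 × 0.317 = 2642 + 965 = 3607
Population now: 0–9=2288, 10–19=1887, 20–29=4780, 30–39=5483, 40–49=2994, 50+=3607
Total after period 2: 2288 + 1887 + 4780 + 5483 + 2994 + 3607 = 21039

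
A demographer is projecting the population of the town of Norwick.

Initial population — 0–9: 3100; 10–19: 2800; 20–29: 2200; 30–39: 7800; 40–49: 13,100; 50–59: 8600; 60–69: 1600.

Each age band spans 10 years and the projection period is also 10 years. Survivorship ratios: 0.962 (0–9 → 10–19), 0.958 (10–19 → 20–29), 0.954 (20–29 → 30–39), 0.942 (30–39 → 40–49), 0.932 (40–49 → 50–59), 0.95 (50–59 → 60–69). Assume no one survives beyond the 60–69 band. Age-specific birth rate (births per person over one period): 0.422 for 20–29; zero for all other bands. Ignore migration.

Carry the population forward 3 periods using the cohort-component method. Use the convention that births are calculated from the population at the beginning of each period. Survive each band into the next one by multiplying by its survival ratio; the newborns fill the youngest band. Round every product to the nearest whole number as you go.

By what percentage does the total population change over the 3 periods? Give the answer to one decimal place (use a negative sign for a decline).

After projecting period 1:
Births: 2200 × 0.422 = 928
10–19: 3100 × 0.962 = 2982
20–29: 2800 × 0.958 = 2682
30–39: 2200 × 0.954 = 2099
40–49: 7800 × 0.942 = 7348
50–59: 13100 × 0.932 = 12209
60–69: 8600 × 0.95 = 8170
Giving 928 / 2982 / 2682 / 2099 / 7348 / 12209 / 8170.
After projecting period 2:
Births: 2682 × 0.422 = 1132
10–19: 928 × 0.962 = 893
20–29: 2982 × 0.958 = 2857
30–39: 2682 × 0.954 = 2559
40–49: 2099 × 0.942 = 1977
50–59: 7348 × 0.932 = 6848
60–69: 12209 × 0.95 = 11599
Giving 1132 / 893 / 2857 / 2559 / 1977 / 6848 / 11599.
After projecting period 3:
Births: 2857 × 0.422 = 1206
10–19: 1132 × 0.962 = 1089
20–29: 893 × 0.958 = 855
30–39: 2857 × 0.954 = 2726
40–49: 2559 × 0.942 = 2411
50–59: 1977 × 0.932 = 1843
60–69: 6848 × 0.95 = 6506
Giving 1206 / 1089 / 855 / 2726 / 2411 / 1843 / 6506.
Total: 39200 → 16636; change = -22564; percentage change = -57.6%

-57.6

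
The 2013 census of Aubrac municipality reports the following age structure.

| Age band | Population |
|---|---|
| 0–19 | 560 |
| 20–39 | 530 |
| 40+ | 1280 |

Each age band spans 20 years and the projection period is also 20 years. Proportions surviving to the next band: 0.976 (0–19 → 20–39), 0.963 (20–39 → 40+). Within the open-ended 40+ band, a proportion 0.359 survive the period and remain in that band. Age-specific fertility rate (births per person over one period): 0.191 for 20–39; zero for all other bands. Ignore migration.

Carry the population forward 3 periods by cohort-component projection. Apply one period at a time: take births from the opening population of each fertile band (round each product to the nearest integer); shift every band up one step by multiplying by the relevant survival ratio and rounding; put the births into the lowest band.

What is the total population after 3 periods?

Numbering the bands 1..3 from youngest to oldest:
Period 1.
Births: 530 × 0.191 = 101
Band 2: 560 × 0.976 = 547
Band 3: 530 × 0.963 + 1280 × 0.359 = 510 + 460 = 970
Population now: 0–19=101, 20–39=547, 40+=970
Period 2.
Births: 547 × 0.191 = 104
Band 2: 101 × 0.976 = 99
Band 3: 547 × 0.963 + 970 × 0.359 = 527 + 348 = 875
Population now: 0–19=104, 20–39=99, 40+=875
Period 3.
Births: 99 × 0.191 = 19
Band 2: 104 × 0.976 = 102
Band 3: 99 × 0.963 + 875 × 0.359 = 95 + 314 = 409
Population now: 0–19=19, 20–39=102, 40+=409
Total after period 3: 19 + 102 + 409 = 530

530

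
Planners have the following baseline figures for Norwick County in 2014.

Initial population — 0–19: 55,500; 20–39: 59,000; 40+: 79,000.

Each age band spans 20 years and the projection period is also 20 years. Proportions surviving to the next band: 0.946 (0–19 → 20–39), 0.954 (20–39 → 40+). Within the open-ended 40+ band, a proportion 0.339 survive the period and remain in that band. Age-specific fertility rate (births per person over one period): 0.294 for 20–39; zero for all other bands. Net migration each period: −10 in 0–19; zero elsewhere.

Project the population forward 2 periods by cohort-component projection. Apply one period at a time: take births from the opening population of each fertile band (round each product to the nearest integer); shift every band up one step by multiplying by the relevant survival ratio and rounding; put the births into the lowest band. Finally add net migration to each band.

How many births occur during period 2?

15436

[period 1]
Births: 59000 × 0.294 = 17346
20–39: 55500 × 0.946 = 52503
40+: 59000 × 0.954 + 79000 × 0.339 = 56286 + 26781 = 83067
Net migration: 0–19 − 10 → 17336
End of period: [17336, 52503, 83067]
[period 2]
Births: 52503 × 0.294 = 15436
20–39: 17336 × 0.946 = 16400
40+: 52503 × 0.954 + 83067 × 0.339 = 50088 + 28160 = 78248
Net migration: 0–19 − 10 → 15426
End of period: [15426, 16400, 78248]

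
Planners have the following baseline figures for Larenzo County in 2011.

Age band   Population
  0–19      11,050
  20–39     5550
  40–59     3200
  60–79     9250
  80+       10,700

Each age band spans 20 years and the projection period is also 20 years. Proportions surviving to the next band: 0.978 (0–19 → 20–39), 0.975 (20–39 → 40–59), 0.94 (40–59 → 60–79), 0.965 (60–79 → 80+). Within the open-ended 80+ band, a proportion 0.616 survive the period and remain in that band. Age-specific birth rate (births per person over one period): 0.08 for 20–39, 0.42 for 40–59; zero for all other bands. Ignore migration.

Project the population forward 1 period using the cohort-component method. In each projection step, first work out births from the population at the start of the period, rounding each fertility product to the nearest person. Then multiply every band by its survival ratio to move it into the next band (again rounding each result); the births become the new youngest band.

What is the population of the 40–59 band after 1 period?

5411

— Period 1 —
Births: 5550 × 0.08 = 444, 3200 × 0.42 = 1344 → total 1788
20–39: 11050 × 0.978 = 10807
40–59: 5550 × 0.975 = 5411
60–79: 3200 × 0.94 = 3008
80+: 9250 × 0.965 + 10700 × 0.616 = 8926 + 6591 = 15517
Giving 1788 / 10807 / 5411 / 3008 / 15517.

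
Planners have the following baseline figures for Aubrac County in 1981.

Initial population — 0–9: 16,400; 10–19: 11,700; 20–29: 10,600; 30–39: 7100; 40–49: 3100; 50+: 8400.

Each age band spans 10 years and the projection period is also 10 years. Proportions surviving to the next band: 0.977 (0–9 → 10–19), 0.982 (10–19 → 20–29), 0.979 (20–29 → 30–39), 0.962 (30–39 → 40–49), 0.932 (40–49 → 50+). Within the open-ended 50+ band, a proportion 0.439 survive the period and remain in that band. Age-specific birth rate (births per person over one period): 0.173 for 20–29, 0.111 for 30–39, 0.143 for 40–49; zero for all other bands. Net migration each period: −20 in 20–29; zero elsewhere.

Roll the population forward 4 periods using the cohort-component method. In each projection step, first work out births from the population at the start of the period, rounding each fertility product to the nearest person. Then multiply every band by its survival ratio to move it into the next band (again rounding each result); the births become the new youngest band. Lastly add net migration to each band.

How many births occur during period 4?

3758

Numbering the groups 1..6 from youngest to oldest:
— Period 1 —
Births: 10600 × 0.173 = 1834, 7100 × 0.111 = 788, 3100 × 0.143 = 443 → 3065
Group 2: 16400 × 0.977 = 16023
Group 3: 11700 × 0.982 = 11489
Group 4: 10600 × 0.979 = 10377
Group 5: 7100 × 0.962 = 6830
Group 6: 3100 × 0.932 + 8400 × 0.439 = 2889 + 3688 = 6577
Net migration: Group 3 − 20 → 11469
Population now: 0–9=3065, 10–19=16023, 20–29=11469, 30–39=10377, 40–49=6830, 50+=6577
— Period 2 —
Births: 11469 × 0.173 = 1984, 10377 × 0.111 = 1152, 6830 × 0.143 = 977 → 4113
Group 2: 3065 × 0.977 = 2995
Group 3: 16023 × 0.982 = 15735
Group 4: 11469 × 0.979 = 11228
Group 5: 10377 × 0.962 = 9983
Group 6: 6830 × 0.932 + 6577 × 0.439 = 6366 + 2887 = 9253
Net migration: Group 3 − 20 → 15715
Population now: 0–9=4113, 10–19=2995, 20–29=15715, 30–39=11228, 40–49=9983, 50+=9253
— Period 3 —
Births: 15715 × 0.173 = 2719, 11228 × 0.111 = 1246, 9983 × 0.143 = 1428 → 5393
Group 2: 4113 × 0.977 = 4018
Group 3: 2995 × 0.982 = 2941
Group 4: 15715 × 0.979 = 15385
Group 5: 11228 × 0.962 = 10801
Group 6: 9983 × 0.932 + 9253 × 0.439 = 9304 + 4062 = 13366
Net migration: Group 3 − 20 → 2921
Population now: 0–9=5393, 10–19=4018, 20–29=2921, 30–39=15385, 40–49=10801, 50+=13366
— Period 4 —
Births: 2921 × 0.173 = 505, 15385 × 0.111 = 1708, 10801 × 0.143 = 1545 → 3758
Group 2: 5393 × 0.977 = 5269
Group 3: 4018 × 0.982 = 3946
Group 4: 2921 × 0.979 = 2860
Group 5: 15385 × 0.962 = 14800
Group 6: 10801 × 0.932 + 13366 × 0.439 = 10067 + 5868 = 15935
Net migration: Group 3 − 20 → 3926
Population now: 0–9=3758, 10–19=5269, 20–29=3926, 30–39=2860, 40–49=14800, 50+=15935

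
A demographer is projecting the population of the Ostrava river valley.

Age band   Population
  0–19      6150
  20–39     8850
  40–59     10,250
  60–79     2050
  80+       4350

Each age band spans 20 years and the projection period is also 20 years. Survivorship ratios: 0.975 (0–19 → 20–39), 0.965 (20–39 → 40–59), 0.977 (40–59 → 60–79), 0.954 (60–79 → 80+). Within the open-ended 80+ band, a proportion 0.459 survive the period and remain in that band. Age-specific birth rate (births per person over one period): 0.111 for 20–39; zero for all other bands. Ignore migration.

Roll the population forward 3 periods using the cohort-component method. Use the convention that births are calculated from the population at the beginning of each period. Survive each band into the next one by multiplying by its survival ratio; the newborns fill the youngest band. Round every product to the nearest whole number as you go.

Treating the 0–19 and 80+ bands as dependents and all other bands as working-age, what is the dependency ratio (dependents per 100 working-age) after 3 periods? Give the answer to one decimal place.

After projecting period 1:
Births: 8850 × 0.111 = 982
20–39: 6150 × 0.975 = 5996
40–59: 8850 × 0.965 = 8540
60–79: 10250 × 0.977 = 10014
80+: 2050 × 0.954 + 4350 × 0.459 = 1956 + 1997 = 3953
Giving 982 / 5996 / 8540 / 10014 / 3953.
After projecting period 2:
Births: 5996 × 0.111 = 666
20–39: 982 × 0.975 = 957
40–59: 5996 × 0.965 = 5786
60–79: 8540 × 0.977 = 8344
80+: 10014 × 0.954 + 3953 × 0.459 = 9553 + 1814 = 11367
Giving 666 / 957 / 5786 / 8344 / 11367.
After projecting period 3:
Births: 957 × 0.111 = 106
20–39: 666 × 0.975 = 649
40–59: 957 × 0.965 = 924
60–79: 5786 × 0.977 = 5653
80+: 8344 × 0.954 + 11367 × 0.459 = 7960 + 5217 = 13177
Giving 106 / 649 / 924 / 5653 / 13177.
Dependents (band 0–19 + band 80+) = 106 + 13177 = 13283; working-age = 7226; ratio = 13283/7226 × 100 = 183.8

183.8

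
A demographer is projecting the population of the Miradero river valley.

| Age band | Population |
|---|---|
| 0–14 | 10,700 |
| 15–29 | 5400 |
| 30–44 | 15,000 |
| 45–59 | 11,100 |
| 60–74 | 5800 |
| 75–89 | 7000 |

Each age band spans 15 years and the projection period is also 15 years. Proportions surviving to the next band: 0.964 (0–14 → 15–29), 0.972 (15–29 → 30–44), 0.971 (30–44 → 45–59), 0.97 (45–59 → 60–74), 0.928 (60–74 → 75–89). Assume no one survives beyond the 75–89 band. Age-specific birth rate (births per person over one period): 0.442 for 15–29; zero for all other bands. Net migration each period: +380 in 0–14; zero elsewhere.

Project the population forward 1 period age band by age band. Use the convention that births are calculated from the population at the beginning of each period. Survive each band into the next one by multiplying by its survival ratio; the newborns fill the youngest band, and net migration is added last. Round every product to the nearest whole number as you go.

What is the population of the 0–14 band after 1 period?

2767

Period 1:
Births: 5400 * 0.442 = 2387
15–29: 10700 * 0.964 = 10315
30–44: 5400 * 0.972 = 5249
45–59: 15000 * 0.971 = 14565
60–74: 11100 * 0.97 = 10767
75–89: 5800 * 0.928 = 5382
Net migration: 0–14 + 380 → 2767
End of period: [2767, 10315, 5249, 14565, 10767, 5382]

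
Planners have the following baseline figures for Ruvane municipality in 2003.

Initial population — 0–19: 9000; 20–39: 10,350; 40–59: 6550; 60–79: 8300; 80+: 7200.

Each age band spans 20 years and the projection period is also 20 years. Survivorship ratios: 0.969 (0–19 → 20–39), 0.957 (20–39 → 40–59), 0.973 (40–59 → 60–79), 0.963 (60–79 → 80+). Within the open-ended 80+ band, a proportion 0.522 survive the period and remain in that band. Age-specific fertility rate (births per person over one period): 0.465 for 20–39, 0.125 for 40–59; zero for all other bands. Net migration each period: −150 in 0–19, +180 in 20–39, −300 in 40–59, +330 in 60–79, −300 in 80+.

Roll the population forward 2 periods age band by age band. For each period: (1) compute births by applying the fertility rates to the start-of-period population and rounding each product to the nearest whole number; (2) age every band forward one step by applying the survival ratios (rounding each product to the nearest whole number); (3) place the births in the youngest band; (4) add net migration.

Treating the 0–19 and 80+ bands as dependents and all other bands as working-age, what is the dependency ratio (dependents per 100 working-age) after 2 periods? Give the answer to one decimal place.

74.1

Let band 1 be 0–19 through band 5 = 80+.
— Period 1 —
Births: 10350 * 0.465 = 4813, 6550 * 0.125 = 819 → 5632
Band 2: 9000 * 0.969 = 8721
Band 3: 10350 * 0.957 = 9905
Band 4: 6550 * 0.973 = 6373
Band 5: 8300 * 0.963 + 7200 * 0.522 = 7993 + 3758 = 11751
Net migration: Band 1 − 150 → 5482; Band 2 + 180 → 8901; Band 3 − 300 → 9605; Band 4 + 330 → 6703; Band 5 − 300 → 11451
→ [5482, 8901, 9605, 6703, 11451]
— Period 2 —
Births: 8901 * 0.465 = 4139, 9605 * 0.125 = 1201 → 5340
Band 2: 5482 * 0.969 = 5312
Band 3: 8901 * 0.957 = 8518
Band 4: 9605 * 0.973 = 9346
Band 5: 6703 * 0.963 + 11451 * 0.522 = 6455 + 5977 = 12432
Net migration: Band 1 − 150 → 5190; Band 2 + 180 → 5492; Band 3 − 300 → 8218; Band 4 + 330 → 9676; Band 5 − 300 → 12132
→ [5190, 5492, 8218, 9676, 12132]
Dependents (band 0–19 + band 80+) = 5190 + 12132 = 17322; working-age = 23386; ratio = 17322/23386 × 100 = 74.1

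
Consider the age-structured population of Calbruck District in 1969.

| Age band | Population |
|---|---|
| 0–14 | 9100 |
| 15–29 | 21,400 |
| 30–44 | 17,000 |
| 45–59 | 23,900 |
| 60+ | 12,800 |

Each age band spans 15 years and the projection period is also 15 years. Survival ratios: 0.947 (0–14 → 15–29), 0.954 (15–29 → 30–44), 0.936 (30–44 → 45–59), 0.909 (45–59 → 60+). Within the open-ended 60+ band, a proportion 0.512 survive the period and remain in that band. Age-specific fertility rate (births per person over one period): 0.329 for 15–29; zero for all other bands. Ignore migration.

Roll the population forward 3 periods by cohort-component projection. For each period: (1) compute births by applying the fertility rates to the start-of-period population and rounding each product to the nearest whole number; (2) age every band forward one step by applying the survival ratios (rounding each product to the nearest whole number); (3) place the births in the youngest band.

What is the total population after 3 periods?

51125

Period 1:
Births: 21400 × 0.329 = 7041
15–29: 9100 × 0.947 = 8618
30–44: 21400 × 0.954 = 20416
45–59: 17000 × 0.936 = 15912
60+: 23900 × 0.909 + 12800 × 0.512 = 21725 + 6554 = 28279
→ [7041, 8618, 20416, 15912, 28279]
Period 2:
Births: 8618 × 0.329 = 2835
15–29: 7041 × 0.947 = 6668
30–44: 8618 × 0.954 = 8222
45–59: 20416 × 0.936 = 19109
60+: 15912 × 0.909 + 28279 × 0.512 = 14464 + 14479 = 28943
→ [2835, 6668, 8222, 19109, 28943]
Period 3:
Births: 6668 × 0.329 = 2194
15–29: 2835 × 0.947 = 2685
30–44: 6668 × 0.954 = 6361
45–59: 8222 × 0.936 = 7696
60+: 19109 × 0.909 + 28943 × 0.512 = 17370 + 14819 = 32189
→ [2194, 2685, 6361, 7696, 32189]
Total after period 3: 2194 + 2685 + 6361 + 7696 + 32189 = 51125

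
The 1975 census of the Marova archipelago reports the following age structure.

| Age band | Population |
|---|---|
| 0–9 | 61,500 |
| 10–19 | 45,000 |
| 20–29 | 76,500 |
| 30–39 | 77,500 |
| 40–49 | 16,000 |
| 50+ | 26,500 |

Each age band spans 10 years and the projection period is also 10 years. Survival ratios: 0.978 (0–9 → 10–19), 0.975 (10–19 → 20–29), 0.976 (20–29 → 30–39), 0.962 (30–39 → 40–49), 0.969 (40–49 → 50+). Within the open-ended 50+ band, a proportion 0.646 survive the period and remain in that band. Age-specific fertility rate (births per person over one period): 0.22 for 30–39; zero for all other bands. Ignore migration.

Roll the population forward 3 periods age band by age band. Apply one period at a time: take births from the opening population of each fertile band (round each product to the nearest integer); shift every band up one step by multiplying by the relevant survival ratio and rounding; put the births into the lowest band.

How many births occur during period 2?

Period 1.
Births: 77500 × 0.22 = 17050
10–19: 61500 × 0.978 = 60147
20–29: 45000 × 0.975 = 43875
30–39: 76500 × 0.976 = 74664
40–49: 77500 × 0.962 = 74555
50+: 16000 × 0.969 + 26500 × 0.646 = 15504 + 17119 = 32623
→ [17050, 60147, 43875, 74664, 74555, 32623]
Period 2.
Births: 74664 × 0.22 = 16426
10–19: 17050 × 0.978 = 16675
20–29: 60147 × 0.975 = 58643
30–39: 43875 × 0.976 = 42822
40–49: 74664 × 0.962 = 71827
50+: 74555 × 0.969 + 32623 × 0.646 = 72244 + 21074 = 93318
→ [16426, 16675, 58643, 42822, 71827, 93318]

16426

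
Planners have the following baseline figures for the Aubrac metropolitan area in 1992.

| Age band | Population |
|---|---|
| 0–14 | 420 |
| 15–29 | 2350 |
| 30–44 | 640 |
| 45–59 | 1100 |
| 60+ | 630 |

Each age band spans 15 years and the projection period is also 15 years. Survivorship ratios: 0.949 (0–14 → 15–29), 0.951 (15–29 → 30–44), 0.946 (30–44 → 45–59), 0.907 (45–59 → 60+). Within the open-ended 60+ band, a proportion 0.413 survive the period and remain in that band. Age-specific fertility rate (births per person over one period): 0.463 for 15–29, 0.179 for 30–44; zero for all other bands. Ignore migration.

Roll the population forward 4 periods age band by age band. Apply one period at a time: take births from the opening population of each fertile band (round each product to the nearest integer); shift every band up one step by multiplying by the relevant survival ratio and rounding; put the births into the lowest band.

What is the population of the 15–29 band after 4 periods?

567

After projecting period 1:
Births: 2350 * 0.463 = 1088 ; 640 * 0.179 = 115 → total 1203
15–29: 420 * 0.949 = 399
30–44: 2350 * 0.951 = 2235
45–59: 640 * 0.946 = 605
60+: 1100 * 0.907 + 630 * 0.413 = 998 + 260 = 1258
Giving 1203 / 399 / 2235 / 605 / 1258.
After projecting period 2:
Births: 399 * 0.463 = 185 ; 2235 * 0.179 = 400 → total 585
15–29: 1203 * 0.949 = 1142
30–44: 399 * 0.951 = 379
45–59: 2235 * 0.946 = 2114
60+: 605 * 0.907 + 1258 * 0.413 = 549 + 520 = 1069
Giving 585 / 1142 / 379 / 2114 / 1069.
After projecting period 3:
Births: 1142 * 0.463 = 529 ; 379 * 0.179 = 68 → total 597
15–29: 585 * 0.949 = 555
30–44: 1142 * 0.951 = 1086
45–59: 379 * 0.946 = 359
60+: 2114 * 0.907 + 1069 * 0.413 = 1917 + 441 = 2358
Giving 597 / 555 / 1086 / 359 / 2358.
After projecting period 4:
Births: 555 * 0.463 = 257 ; 1086 * 0.179 = 194 → total 451
15–29: 597 * 0.949 = 567
30–44: 555 * 0.951 = 528
45–59: 1086 * 0.946 = 1027
60+: 359 * 0.907 + 2358 * 0.413 = 326 + 974 = 1300
Giving 451 / 567 / 528 / 1027 / 1300.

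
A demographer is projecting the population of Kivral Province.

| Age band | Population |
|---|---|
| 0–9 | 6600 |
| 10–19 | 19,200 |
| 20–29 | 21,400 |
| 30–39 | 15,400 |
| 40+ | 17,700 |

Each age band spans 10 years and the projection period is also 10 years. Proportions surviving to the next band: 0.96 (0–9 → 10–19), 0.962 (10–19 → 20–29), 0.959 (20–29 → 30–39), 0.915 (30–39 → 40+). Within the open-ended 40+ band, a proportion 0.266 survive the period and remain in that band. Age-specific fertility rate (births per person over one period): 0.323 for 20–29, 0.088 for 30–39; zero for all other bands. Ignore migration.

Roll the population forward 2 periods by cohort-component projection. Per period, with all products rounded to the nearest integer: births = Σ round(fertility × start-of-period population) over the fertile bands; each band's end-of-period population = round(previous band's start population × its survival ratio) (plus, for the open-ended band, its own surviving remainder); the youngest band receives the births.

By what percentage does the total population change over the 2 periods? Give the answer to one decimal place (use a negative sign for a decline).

-21.2

Period 1.
Births: 21400 × 0.323 = 6912, 15400 × 0.088 = 1355 — total 8267
10–19: 6600 × 0.96 = 6336
20–29: 19200 × 0.962 = 18470
30–39: 21400 × 0.959 = 20523
40+: 15400 × 0.915 + 17700 × 0.266 = 14091 + 4708 = 18799
End of period: [8267, 6336, 18470, 20523, 18799]
Period 2.
Births: 18470 × 0.323 = 5966, 20523 × 0.088 = 1806 — total 7772
10–19: 8267 × 0.96 = 7936
20–29: 6336 × 0.962 = 6095
30–39: 18470 × 0.959 = 17713
40+: 20523 × 0.915 + 18799 × 0.266 = 18779 + 5001 = 23780
End of period: [7772, 7936, 6095, 17713, 23780]
Total: 80300 → 63296; change = -17004; percentage change = -21.2%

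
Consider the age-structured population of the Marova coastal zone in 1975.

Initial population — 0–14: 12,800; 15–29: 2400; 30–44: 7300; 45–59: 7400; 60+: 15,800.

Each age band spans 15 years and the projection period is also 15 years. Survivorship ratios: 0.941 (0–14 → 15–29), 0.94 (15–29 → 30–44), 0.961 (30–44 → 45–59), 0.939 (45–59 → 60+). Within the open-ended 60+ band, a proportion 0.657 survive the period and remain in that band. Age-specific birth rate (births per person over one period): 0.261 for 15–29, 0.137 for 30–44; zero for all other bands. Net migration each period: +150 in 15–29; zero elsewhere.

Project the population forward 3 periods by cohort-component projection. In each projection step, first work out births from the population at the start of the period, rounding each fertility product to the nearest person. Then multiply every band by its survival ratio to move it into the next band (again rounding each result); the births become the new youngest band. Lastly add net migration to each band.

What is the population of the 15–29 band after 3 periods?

[period 1]
Births: 2400 × 0.261 = 626, 7300 × 0.137 = 1000 ⇒ total 1626
15–29: 12800 × 0.941 = 12045
30–44: 2400 × 0.94 = 2256
45–59: 7300 × 0.961 = 7015
60+: 7400 × 0.939 + 15800 × 0.657 = 6949 + 10381 = 17330
Net migration: 15–29 + 150 → 12195
Population now: 0–14=1626, 15–29=12195, 30–44=2256, 45–59=7015, 60+=17330
[period 2]
Births: 12195 × 0.261 = 3183, 2256 × 0.137 = 309 ⇒ total 3492
15–29: 1626 × 0.941 = 1530
30–44: 12195 × 0.94 = 11463
45–59: 2256 × 0.961 = 2168
60+: 7015 × 0.939 + 17330 × 0.657 = 6587 + 11386 = 17973
Net migration: 15–29 + 150 → 1680
Population now: 0–14=3492, 15–29=1680, 30–44=11463, 45–59=2168, 60+=17973
[period 3]
Births: 1680 × 0.261 = 438, 11463 × 0.137 = 1570 ⇒ total 2008
15–29: 3492 × 0.941 = 3286
30–44: 1680 × 0.94 = 1579
45–59: 11463 × 0.961 = 11016
60+: 2168 × 0.939 + 17973 × 0.657 = 2036 + 11808 = 13844
Net migration: 15–29 + 150 → 3436
Population now: 0–14=2008, 15–29=3436, 30–44=1579, 45–59=11016, 60+=13844

3436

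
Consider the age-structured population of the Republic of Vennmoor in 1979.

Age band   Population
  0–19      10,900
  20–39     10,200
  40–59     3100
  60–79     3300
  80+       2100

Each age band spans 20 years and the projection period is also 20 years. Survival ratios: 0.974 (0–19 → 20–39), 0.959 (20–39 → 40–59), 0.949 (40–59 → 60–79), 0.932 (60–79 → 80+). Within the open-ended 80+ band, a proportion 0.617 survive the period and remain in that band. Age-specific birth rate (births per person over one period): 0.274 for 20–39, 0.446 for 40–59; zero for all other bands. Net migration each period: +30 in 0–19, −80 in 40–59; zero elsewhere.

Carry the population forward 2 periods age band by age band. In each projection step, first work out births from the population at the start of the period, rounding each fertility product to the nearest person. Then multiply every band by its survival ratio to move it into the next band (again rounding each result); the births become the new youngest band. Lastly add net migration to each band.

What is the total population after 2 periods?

36114

Call the bands 1 to 5, youngest first.
— Period 1 —
Births: 10200 × 0.274 = 2795  |  3100 × 0.446 = 1383 — total 4178
Band 2: 10900 × 0.974 = 10617
Band 3: 10200 × 0.959 = 9782
Band 4: 3100 × 0.949 = 2942
Band 5: 3300 × 0.932 + 2100 × 0.617 = 3076 + 1296 = 4372
Net migration: Band 1 + 30 → 4208; Band 3 − 80 → 9702
End of period: [4208, 10617, 9702, 2942, 4372]
— Period 2 —
Births: 10617 × 0.274 = 2909  |  9702 × 0.446 = 4327 — total 7236
Band 2: 4208 × 0.974 = 4099
Band 3: 10617 × 0.959 = 10182
Band 4: 9702 × 0.949 = 9207
Band 5: 2942 × 0.932 + 4372 × 0.617 = 2742 + 2698 = 5440
Net migration: Band 1 + 30 → 7266; Band 3 − 80 → 10102
End of period: [7266, 4099, 10102, 9207, 5440]
Total after period 2: 7266 + 4099 + 10102 + 9207 + 5440 = 36114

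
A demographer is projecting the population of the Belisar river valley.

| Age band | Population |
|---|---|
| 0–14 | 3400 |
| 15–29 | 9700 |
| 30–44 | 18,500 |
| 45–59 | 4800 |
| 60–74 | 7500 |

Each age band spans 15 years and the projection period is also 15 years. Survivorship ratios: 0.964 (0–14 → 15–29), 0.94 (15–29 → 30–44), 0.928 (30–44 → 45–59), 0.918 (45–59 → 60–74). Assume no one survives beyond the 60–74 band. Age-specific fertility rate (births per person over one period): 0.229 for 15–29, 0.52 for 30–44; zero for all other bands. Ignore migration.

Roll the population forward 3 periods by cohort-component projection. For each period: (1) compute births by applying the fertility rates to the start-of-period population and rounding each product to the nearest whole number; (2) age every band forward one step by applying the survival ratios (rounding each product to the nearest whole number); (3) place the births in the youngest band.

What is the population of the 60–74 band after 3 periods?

Period 1:
Births: 9700 × 0.229 = 2221, 18500 × 0.52 = 9620 ⇒ total 11841
15–29: 3400 × 0.964 = 3278
30–44: 9700 × 0.94 = 9118
45–59: 18500 × 0.928 = 17168
60–74: 4800 × 0.918 = 4406
→ [11841, 3278, 9118, 17168, 4406]
Period 2:
Births: 3278 × 0.229 = 751, 9118 × 0.52 = 4741 ⇒ total 5492
15–29: 11841 × 0.964 = 11415
30–44: 3278 × 0.94 = 3081
45–59: 9118 × 0.928 = 8462
60–74: 17168 × 0.918 = 15760
→ [5492, 11415, 3081, 8462, 15760]
Period 3:
Births: 11415 × 0.229 = 2614, 3081 × 0.52 = 1602 ⇒ total 4216
15–29: 5492 × 0.964 = 5294
30–44: 11415 × 0.94 = 10730
45–59: 3081 × 0.928 = 2859
60–74: 8462 × 0.918 = 7768
→ [4216, 5294, 10730, 2859, 7768]

7768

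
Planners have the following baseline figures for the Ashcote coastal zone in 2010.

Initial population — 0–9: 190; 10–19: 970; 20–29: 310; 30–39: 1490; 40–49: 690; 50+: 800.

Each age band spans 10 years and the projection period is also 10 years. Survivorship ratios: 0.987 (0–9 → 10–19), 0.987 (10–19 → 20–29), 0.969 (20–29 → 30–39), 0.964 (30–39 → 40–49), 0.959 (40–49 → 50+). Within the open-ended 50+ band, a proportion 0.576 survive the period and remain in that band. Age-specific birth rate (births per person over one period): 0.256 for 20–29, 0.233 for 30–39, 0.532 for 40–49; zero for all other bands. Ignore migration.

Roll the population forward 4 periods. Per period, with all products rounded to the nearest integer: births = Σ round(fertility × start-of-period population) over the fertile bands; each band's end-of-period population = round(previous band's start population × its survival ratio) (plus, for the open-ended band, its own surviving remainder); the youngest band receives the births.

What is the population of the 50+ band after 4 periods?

1688

[period 1]
Births: 310 × 0.256 = 79  |  1490 × 0.233 = 347  |  690 × 0.532 = 367 ⇒ total 793
10–19: 190 × 0.987 = 188
20–29: 970 × 0.987 = 957
30–39: 310 × 0.969 = 300
40–49: 1490 × 0.964 = 1436
50+: 690 × 0.959 + 800 × 0.576 = 662 + 461 = 1123
→ [793, 188, 957, 300, 1436, 1123]
[period 2]
Births: 957 × 0.256 = 245  |  300 × 0.233 = 70  |  1436 × 0.532 = 764 ⇒ total 1079
10–19: 793 × 0.987 = 783
20–29: 188 × 0.987 = 186
30–39: 957 × 0.969 = 927
40–49: 300 × 0.964 = 289
50+: 1436 × 0.959 + 1123 × 0.576 = 1377 + 647 = 2024
→ [1079, 783, 186, 927, 289, 2024]
[period 3]
Births: 186 × 0.256 = 48  |  927 × 0.233 = 216  |  289 × 0.532 = 154 ⇒ total 418
10–19: 1079 × 0.987 = 1065
20–29: 783 × 0.987 = 773
30–39: 186 × 0.969 = 180
40–49: 927 × 0.964 = 894
50+: 289 × 0.959 + 2024 × 0.576 = 277 + 1166 = 1443
→ [418, 1065, 773, 180, 894, 1443]
[period 4]
Births: 773 × 0.256 = 198  |  180 × 0.233 = 42  |  894 × 0.532 = 476 ⇒ total 716
10–19: 418 × 0.987 = 413
20–29: 1065 × 0.987 = 1051
30–39: 773 × 0.969 = 749
40–49: 180 × 0.964 = 174
50+: 894 × 0.959 + 1443 × 0.576 = 857 + 831 = 1688
→ [716, 413, 1051, 749, 174, 1688]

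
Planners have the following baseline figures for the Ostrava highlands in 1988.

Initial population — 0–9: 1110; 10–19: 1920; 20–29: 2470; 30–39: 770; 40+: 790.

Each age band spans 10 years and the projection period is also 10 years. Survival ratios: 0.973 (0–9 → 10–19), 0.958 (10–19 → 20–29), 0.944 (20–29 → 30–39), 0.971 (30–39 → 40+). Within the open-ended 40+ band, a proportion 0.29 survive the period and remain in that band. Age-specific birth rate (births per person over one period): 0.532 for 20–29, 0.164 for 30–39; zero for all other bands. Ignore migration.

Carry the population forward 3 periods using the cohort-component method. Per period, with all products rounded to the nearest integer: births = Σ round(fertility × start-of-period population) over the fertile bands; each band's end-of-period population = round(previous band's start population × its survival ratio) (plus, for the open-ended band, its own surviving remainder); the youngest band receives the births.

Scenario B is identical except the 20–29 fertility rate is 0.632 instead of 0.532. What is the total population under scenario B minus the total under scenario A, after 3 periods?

Call the groups 1 to 5, youngest first.
After projecting period 1:
Births: 2470 × 0.532 = 1314, 770 × 0.164 = 126 → total 1440
Group 2: 1110 × 0.973 = 1080
Group 3: 1920 × 0.958 = 1839
Group 4: 2470 × 0.944 = 2332
Group 5: 770 × 0.971 + 790 × 0.29 = 748 + 229 = 977
Population now: 0–9=1440, 10–19=1080, 20–29=1839, 30–39=2332, 40+=977
After projecting period 2:
Births: 1839 × 0.532 = 978, 2332 × 0.164 = 382 → total 1360
Group 2: 1440 × 0.973 = 1401
Group 3: 1080 × 0.958 = 1035
Group 4: 1839 × 0.944 = 1736
Group 5: 2332 × 0.971 + 977 × 0.29 = 2264 + 283 = 2547
Population now: 0–9=1360, 10–19=1401, 20–29=1035, 30–39=1736, 40+=2547
After projecting period 3:
Births: 1035 × 0.532 = 551, 1736 × 0.164 = 285 → total 836
Group 2: 1360 × 0.973 = 1323
Group 3: 1401 × 0.958 = 1342
Group 4: 1035 × 0.944 = 977
Group 5: 1736 × 0.971 + 2547 × 0.29 = 1686 + 739 = 2425
Population now: 0–9=836, 10–19=1323, 20–29=1342, 30–39=977, 40+=2425
Scenario A total after 3 periods: 6903
Scenario B projection —
After projecting period 1:
Births: 2470 × 0.632 = 1561, 770 × 0.164 = 126 → total 1687
Group 2: 1110 × 0.973 = 1080
Group 3: 1920 × 0.958 = 1839
Group 4: 2470 × 0.944 = 2332
Group 5: 770 × 0.971 + 790 × 0.29 = 748 + 229 = 977
Population now: 0–9=1687, 10–19=1080, 20–29=1839, 30–39=2332, 40+=977
After projecting period 2:
Births: 1839 × 0.632 = 1162, 2332 × 0.164 = 382 → total 1544
Group 2: 1687 × 0.973 = 1641
Group 3: 1080 × 0.958 = 1035
Group 4: 1839 × 0.944 = 1736
Group 5: 2332 × 0.971 + 977 × 0.29 = 2264 + 283 = 2547
Population now: 0–9=1544, 10–19=1641, 20–29=1035, 30–39=1736, 40+=2547
After projecting period 3:
Births: 1035 × 0.632 = 654, 1736 × 0.164 = 285 → total 939
Group 2: 1544 × 0.973 = 1502
Group 3: 1641 × 0.958 = 1572
Group 4: 1035 × 0.944 = 977
Group 5: 1736 × 0.971 + 2547 × 0.29 = 1686 + 739 = 2425
Population now: 0–9=939, 10–19=1502, 20–29=1572, 30–39=977, 40+=2425
Scenario B total after 3 periods: 7415
Difference B − A = 7415 − 6903 = 512

512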